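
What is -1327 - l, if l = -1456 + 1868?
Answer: -1739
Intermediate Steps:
l = 412
-1327 - l = -1327 - 1*412 = -1327 - 412 = -1739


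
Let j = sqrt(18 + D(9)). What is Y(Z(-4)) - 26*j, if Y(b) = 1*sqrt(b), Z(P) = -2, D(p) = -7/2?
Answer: -13*sqrt(58) + I*sqrt(2) ≈ -99.005 + 1.4142*I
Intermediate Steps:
D(p) = -7/2 (D(p) = -7*1/2 = -7/2)
j = sqrt(58)/2 (j = sqrt(18 - 7/2) = sqrt(29/2) = sqrt(58)/2 ≈ 3.8079)
Y(b) = sqrt(b)
Y(Z(-4)) - 26*j = sqrt(-2) - 13*sqrt(58) = I*sqrt(2) - 13*sqrt(58) = -13*sqrt(58) + I*sqrt(2)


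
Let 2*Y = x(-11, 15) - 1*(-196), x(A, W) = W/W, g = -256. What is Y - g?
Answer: 709/2 ≈ 354.50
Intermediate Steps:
x(A, W) = 1
Y = 197/2 (Y = (1 - 1*(-196))/2 = (1 + 196)/2 = (½)*197 = 197/2 ≈ 98.500)
Y - g = 197/2 - 1*(-256) = 197/2 + 256 = 709/2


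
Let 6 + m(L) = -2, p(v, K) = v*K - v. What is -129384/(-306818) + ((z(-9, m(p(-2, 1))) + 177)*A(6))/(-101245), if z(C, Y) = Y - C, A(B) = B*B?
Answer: 5566696668/15531894205 ≈ 0.35840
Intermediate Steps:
A(B) = B**2
p(v, K) = -v + K*v (p(v, K) = K*v - v = -v + K*v)
m(L) = -8 (m(L) = -6 - 2 = -8)
-129384/(-306818) + ((z(-9, m(p(-2, 1))) + 177)*A(6))/(-101245) = -129384/(-306818) + (((-8 - 1*(-9)) + 177)*6**2)/(-101245) = -129384*(-1/306818) + (((-8 + 9) + 177)*36)*(-1/101245) = 64692/153409 + ((1 + 177)*36)*(-1/101245) = 64692/153409 + (178*36)*(-1/101245) = 64692/153409 + 6408*(-1/101245) = 64692/153409 - 6408/101245 = 5566696668/15531894205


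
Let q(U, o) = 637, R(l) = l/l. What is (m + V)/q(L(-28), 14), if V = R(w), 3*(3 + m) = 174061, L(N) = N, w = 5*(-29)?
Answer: 24865/273 ≈ 91.081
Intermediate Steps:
w = -145
R(l) = 1
m = 174052/3 (m = -3 + (⅓)*174061 = -3 + 174061/3 = 174052/3 ≈ 58017.)
V = 1
(m + V)/q(L(-28), 14) = (174052/3 + 1)/637 = (174055/3)*(1/637) = 24865/273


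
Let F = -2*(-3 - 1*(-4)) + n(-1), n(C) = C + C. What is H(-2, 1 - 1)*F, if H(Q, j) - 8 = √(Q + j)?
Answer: -32 - 4*I*√2 ≈ -32.0 - 5.6569*I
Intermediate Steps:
n(C) = 2*C
H(Q, j) = 8 + √(Q + j)
F = -4 (F = -2*(-3 - 1*(-4)) + 2*(-1) = -2*(-3 + 4) - 2 = -2*1 - 2 = -2 - 2 = -4)
H(-2, 1 - 1)*F = (8 + √(-2 + (1 - 1)))*(-4) = (8 + √(-2 + 0))*(-4) = (8 + √(-2))*(-4) = (8 + I*√2)*(-4) = -32 - 4*I*√2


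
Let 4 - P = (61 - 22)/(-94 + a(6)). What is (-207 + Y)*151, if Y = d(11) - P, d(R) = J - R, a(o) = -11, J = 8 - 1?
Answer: -1138238/35 ≈ -32521.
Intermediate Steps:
J = 7
P = 153/35 (P = 4 - (61 - 22)/(-94 - 11) = 4 - 39/(-105) = 4 - 39*(-1)/105 = 4 - 1*(-13/35) = 4 + 13/35 = 153/35 ≈ 4.3714)
d(R) = 7 - R
Y = -293/35 (Y = (7 - 1*11) - 1*153/35 = (7 - 11) - 153/35 = -4 - 153/35 = -293/35 ≈ -8.3714)
(-207 + Y)*151 = (-207 - 293/35)*151 = -7538/35*151 = -1138238/35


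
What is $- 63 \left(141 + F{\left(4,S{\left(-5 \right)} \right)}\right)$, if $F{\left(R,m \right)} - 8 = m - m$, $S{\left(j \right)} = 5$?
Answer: $-9387$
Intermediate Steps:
$F{\left(R,m \right)} = 8$ ($F{\left(R,m \right)} = 8 + \left(m - m\right) = 8 + 0 = 8$)
$- 63 \left(141 + F{\left(4,S{\left(-5 \right)} \right)}\right) = - 63 \left(141 + 8\right) = \left(-63\right) 149 = -9387$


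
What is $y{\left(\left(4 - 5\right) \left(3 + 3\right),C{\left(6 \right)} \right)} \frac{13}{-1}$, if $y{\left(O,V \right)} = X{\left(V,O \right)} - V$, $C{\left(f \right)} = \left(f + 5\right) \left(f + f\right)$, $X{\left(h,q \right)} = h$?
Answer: $0$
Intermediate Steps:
$C{\left(f \right)} = 2 f \left(5 + f\right)$ ($C{\left(f \right)} = \left(5 + f\right) 2 f = 2 f \left(5 + f\right)$)
$y{\left(O,V \right)} = 0$ ($y{\left(O,V \right)} = V - V = 0$)
$y{\left(\left(4 - 5\right) \left(3 + 3\right),C{\left(6 \right)} \right)} \frac{13}{-1} = 0 \frac{13}{-1} = 0 \cdot 13 \left(-1\right) = 0 \left(-13\right) = 0$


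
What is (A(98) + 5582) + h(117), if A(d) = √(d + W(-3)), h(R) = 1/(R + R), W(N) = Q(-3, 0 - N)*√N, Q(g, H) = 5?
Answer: 1306189/234 + √(98 + 5*I*√3) ≈ 5591.9 + 0.43698*I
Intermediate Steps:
W(N) = 5*√N
h(R) = 1/(2*R)
A(d) = √(d + 5*I*√3) (A(d) = √(d + 5*√(-3)) = √(d + 5*(I*√3)) = √(d + 5*I*√3))
(A(98) + 5582) + h(117) = (√(98 + 5*I*√3) + 5582) + (½)/117 = (5582 + √(98 + 5*I*√3)) + (½)*(1/117) = (5582 + √(98 + 5*I*√3)) + 1/234 = 1306189/234 + √(98 + 5*I*√3)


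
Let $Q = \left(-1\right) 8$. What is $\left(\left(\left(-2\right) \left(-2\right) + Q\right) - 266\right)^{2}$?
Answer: $72900$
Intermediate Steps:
$Q = -8$
$\left(\left(\left(-2\right) \left(-2\right) + Q\right) - 266\right)^{2} = \left(\left(\left(-2\right) \left(-2\right) - 8\right) - 266\right)^{2} = \left(\left(4 - 8\right) - 266\right)^{2} = \left(-4 - 266\right)^{2} = \left(-270\right)^{2} = 72900$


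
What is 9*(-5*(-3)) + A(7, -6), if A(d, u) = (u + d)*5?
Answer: 140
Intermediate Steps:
A(d, u) = 5*d + 5*u (A(d, u) = (d + u)*5 = 5*d + 5*u)
9*(-5*(-3)) + A(7, -6) = 9*(-5*(-3)) + (5*7 + 5*(-6)) = 9*15 + (35 - 30) = 135 + 5 = 140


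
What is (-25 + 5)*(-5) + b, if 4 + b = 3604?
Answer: 3700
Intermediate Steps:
b = 3600 (b = -4 + 3604 = 3600)
(-25 + 5)*(-5) + b = (-25 + 5)*(-5) + 3600 = -20*(-5) + 3600 = 100 + 3600 = 3700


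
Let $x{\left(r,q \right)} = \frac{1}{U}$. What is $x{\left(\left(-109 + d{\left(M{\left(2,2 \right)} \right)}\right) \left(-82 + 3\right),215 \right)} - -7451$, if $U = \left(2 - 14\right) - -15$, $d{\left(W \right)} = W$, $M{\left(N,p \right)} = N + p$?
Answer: $\frac{22354}{3} \approx 7451.3$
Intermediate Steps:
$U = 3$ ($U = -12 + \left(-10 + 25\right) = -12 + 15 = 3$)
$x{\left(r,q \right)} = \frac{1}{3}$
$x{\left(\left(-109 + d{\left(M{\left(2,2 \right)} \right)}\right) \left(-82 + 3\right),215 \right)} - -7451 = \frac{1}{3} - -7451 = \frac{1}{3} + 7451 = \frac{22354}{3}$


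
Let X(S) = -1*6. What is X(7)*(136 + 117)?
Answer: -1518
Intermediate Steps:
X(S) = -6
X(7)*(136 + 117) = -6*(136 + 117) = -6*253 = -1518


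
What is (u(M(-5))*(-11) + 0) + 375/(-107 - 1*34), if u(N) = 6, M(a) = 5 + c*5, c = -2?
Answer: -3227/47 ≈ -68.660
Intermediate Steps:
M(a) = -5 (M(a) = 5 - 2*5 = 5 - 10 = -5)
(u(M(-5))*(-11) + 0) + 375/(-107 - 1*34) = (6*(-11) + 0) + 375/(-107 - 1*34) = (-66 + 0) + 375/(-107 - 34) = -66 + 375/(-141) = -66 + 375*(-1/141) = -66 - 125/47 = -3227/47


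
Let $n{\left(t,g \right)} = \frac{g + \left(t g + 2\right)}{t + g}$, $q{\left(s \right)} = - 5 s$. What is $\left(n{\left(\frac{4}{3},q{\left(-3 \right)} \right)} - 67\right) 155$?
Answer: $- \frac{491660}{49} \approx -10034.0$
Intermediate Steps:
$n{\left(t,g \right)} = \frac{2 + g + g t}{g + t}$ ($n{\left(t,g \right)} = \frac{g + \left(g t + 2\right)}{g + t} = \frac{g + \left(2 + g t\right)}{g + t} = \frac{2 + g + g t}{g + t}$)
$\left(n{\left(\frac{4}{3},q{\left(-3 \right)} \right)} - 67\right) 155 = \left(\frac{2 - -15 + \left(-5\right) \left(-3\right) \frac{4}{3}}{\left(-5\right) \left(-3\right) + \frac{4}{3}} - 67\right) 155 = \left(\frac{2 + 15 + 15 \cdot 4 \cdot \frac{1}{3}}{15 + 4 \cdot \frac{1}{3}} - 67\right) 155 = \left(\frac{2 + 15 + 15 \cdot \frac{4}{3}}{15 + \frac{4}{3}} - 67\right) 155 = \left(\frac{2 + 15 + 20}{\frac{49}{3}} - 67\right) 155 = \left(\frac{3}{49} \cdot 37 - 67\right) 155 = \left(\frac{111}{49} - 67\right) 155 = \left(- \frac{3172}{49}\right) 155 = - \frac{491660}{49}$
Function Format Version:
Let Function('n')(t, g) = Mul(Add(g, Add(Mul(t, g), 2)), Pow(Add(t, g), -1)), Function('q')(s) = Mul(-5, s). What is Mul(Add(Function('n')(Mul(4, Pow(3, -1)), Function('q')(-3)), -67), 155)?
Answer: Rational(-491660, 49) ≈ -10034.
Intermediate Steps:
Function('n')(t, g) = Mul(Pow(Add(g, t), -1), Add(2, g, Mul(g, t))) (Function('n')(t, g) = Mul(Add(g, Add(Mul(g, t), 2)), Pow(Add(g, t), -1)) = Mul(Add(g, Add(2, Mul(g, t))), Pow(Add(g, t), -1)) = Mul(Add(2, g, Mul(g, t)), Pow(Add(g, t), -1)) = Mul(Pow(Add(g, t), -1), Add(2, g, Mul(g, t))))
Mul(Add(Function('n')(Mul(4, Pow(3, -1)), Function('q')(-3)), -67), 155) = Mul(Add(Mul(Pow(Add(Mul(-5, -3), Mul(4, Pow(3, -1))), -1), Add(2, Mul(-5, -3), Mul(Mul(-5, -3), Mul(4, Pow(3, -1))))), -67), 155) = Mul(Add(Mul(Pow(Add(15, Mul(4, Rational(1, 3))), -1), Add(2, 15, Mul(15, Mul(4, Rational(1, 3))))), -67), 155) = Mul(Add(Mul(Pow(Add(15, Rational(4, 3)), -1), Add(2, 15, Mul(15, Rational(4, 3)))), -67), 155) = Mul(Add(Mul(Pow(Rational(49, 3), -1), Add(2, 15, 20)), -67), 155) = Mul(Add(Mul(Rational(3, 49), 37), -67), 155) = Mul(Add(Rational(111, 49), -67), 155) = Mul(Rational(-3172, 49), 155) = Rational(-491660, 49)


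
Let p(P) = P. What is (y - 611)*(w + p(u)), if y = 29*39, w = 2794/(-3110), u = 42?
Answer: 6646952/311 ≈ 21373.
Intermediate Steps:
w = -1397/1555 (w = 2794*(-1/3110) = -1397/1555 ≈ -0.89839)
y = 1131
(y - 611)*(w + p(u)) = (1131 - 611)*(-1397/1555 + 42) = 520*(63913/1555) = 6646952/311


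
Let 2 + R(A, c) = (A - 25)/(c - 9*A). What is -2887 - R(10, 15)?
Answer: -14426/5 ≈ -2885.2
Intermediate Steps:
R(A, c) = -2 + (-25 + A)/(c - 9*A) (R(A, c) = -2 + (A - 25)/(c - 9*A) = -2 + (-25 + A)/(c - 9*A))
-2887 - R(10, 15) = -2887 - (25 - 19*10 + 2*15)/(-1*15 + 9*10) = -2887 - (25 - 190 + 30)/(-15 + 90) = -2887 - (-135)/75 = -2887 - 1*(-9/5) = -2887 + 9/5 = -14426/5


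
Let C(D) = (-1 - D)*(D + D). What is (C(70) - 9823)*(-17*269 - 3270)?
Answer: 155001209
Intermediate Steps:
C(D) = 2*D*(-1 - D) (C(D) = (-1 - D)*(2*D) = 2*D*(-1 - D))
(C(70) - 9823)*(-17*269 - 3270) = (-2*70*(1 + 70) - 9823)*(-17*269 - 3270) = (-2*70*71 - 9823)*(-4573 - 3270) = (-9940 - 9823)*(-7843) = -19763*(-7843) = 155001209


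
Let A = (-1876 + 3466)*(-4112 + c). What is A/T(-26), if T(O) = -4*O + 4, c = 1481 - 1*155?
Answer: -369145/9 ≈ -41016.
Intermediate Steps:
c = 1326 (c = 1481 - 155 = 1326)
A = -4429740 (A = (-1876 + 3466)*(-4112 + 1326) = 1590*(-2786) = -4429740)
T(O) = 4 - 4*O
A/T(-26) = -4429740/(4 - 4*(-26)) = -4429740/(4 + 104) = -4429740/108 = -4429740*1/108 = -369145/9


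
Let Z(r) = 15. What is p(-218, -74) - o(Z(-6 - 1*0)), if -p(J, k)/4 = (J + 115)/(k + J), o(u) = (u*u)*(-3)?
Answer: 49172/73 ≈ 673.59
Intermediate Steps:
o(u) = -3*u² (o(u) = u²*(-3) = -3*u²)
p(J, k) = -4*(115 + J)/(J + k) (p(J, k) = -4*(J + 115)/(k + J) = -4*(115 + J)/(J + k))
p(-218, -74) - o(Z(-6 - 1*0)) = 4*(-115 - 1*(-218))/(-218 - 74) - (-3)*15² = 4*(-115 + 218)/(-292) - (-3)*225 = 4*(-1/292)*103 - 1*(-675) = -103/73 + 675 = 49172/73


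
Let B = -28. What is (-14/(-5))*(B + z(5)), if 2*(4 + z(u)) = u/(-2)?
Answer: -931/10 ≈ -93.100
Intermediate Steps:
z(u) = -4 - u/4 (z(u) = -4 + (u/(-2))/2 = -4 + (u*(-1/2))/2 = -4 + (-u/2)/2 = -4 - u/4)
(-14/(-5))*(B + z(5)) = (-14/(-5))*(-28 + (-4 - 1/4*5)) = (-14*(-1/5))*(-28 + (-4 - 5/4)) = 14*(-28 - 21/4)/5 = (14/5)*(-133/4) = -931/10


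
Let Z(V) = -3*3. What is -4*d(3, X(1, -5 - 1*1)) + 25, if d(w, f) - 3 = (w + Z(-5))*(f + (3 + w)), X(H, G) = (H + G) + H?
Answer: 61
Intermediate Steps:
Z(V) = -9
X(H, G) = G + 2*H (X(H, G) = (G + H) + H = G + 2*H)
d(w, f) = 3 + (-9 + w)*(3 + f + w) (d(w, f) = 3 + (w - 9)*(f + (3 + w)) = 3 + (-9 + w)*(3 + f + w))
-4*d(3, X(1, -5 - 1*1)) + 25 = -4*(-24 + 3² - 9*((-5 - 1*1) + 2*1) - 6*3 + ((-5 - 1*1) + 2*1)*3) + 25 = -4*(-24 + 9 - 9*((-5 - 1) + 2) - 18 + ((-5 - 1) + 2)*3) + 25 = -4*(-24 + 9 - 9*(-6 + 2) - 18 + (-6 + 2)*3) + 25 = -4*(-24 + 9 - 9*(-4) - 18 - 4*3) + 25 = -4*(-24 + 9 + 36 - 18 - 12) + 25 = -4*(-9) + 25 = 36 + 25 = 61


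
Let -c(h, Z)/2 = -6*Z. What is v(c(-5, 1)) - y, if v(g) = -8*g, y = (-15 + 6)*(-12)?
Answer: -204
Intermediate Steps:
c(h, Z) = 12*Z (c(h, Z) = -(-12)*Z = 12*Z)
y = 108 (y = -9*(-12) = 108)
v(c(-5, 1)) - y = -96 - 1*108 = -8*12 - 108 = -96 - 108 = -204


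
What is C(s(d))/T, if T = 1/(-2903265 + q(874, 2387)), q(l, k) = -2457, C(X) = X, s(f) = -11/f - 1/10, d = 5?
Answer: 33415803/5 ≈ 6.6832e+6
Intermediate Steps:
s(f) = -1/10 - 11/f (s(f) = -11/f - 1*1/10 = -11/f - 1/10 = -1/10 - 11/f)
T = -1/2905722 (T = 1/(-2903265 - 2457) = 1/(-2905722) = -1/2905722 ≈ -3.4415e-7)
C(s(d))/T = ((1/10)*(-110 - 1*5)/5)/(-1/2905722) = ((1/10)*(1/5)*(-110 - 5))*(-2905722) = ((1/10)*(1/5)*(-115))*(-2905722) = -23/10*(-2905722) = 33415803/5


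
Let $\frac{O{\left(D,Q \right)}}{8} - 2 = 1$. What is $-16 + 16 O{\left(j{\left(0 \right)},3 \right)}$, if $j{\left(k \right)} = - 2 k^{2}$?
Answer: $368$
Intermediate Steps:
$O{\left(D,Q \right)} = 24$ ($O{\left(D,Q \right)} = 16 + 8 \cdot 1 = 16 + 8 = 24$)
$-16 + 16 O{\left(j{\left(0 \right)},3 \right)} = -16 + 16 \cdot 24 = -16 + 384 = 368$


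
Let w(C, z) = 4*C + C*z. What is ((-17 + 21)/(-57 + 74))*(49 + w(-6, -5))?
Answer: 220/17 ≈ 12.941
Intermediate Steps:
((-17 + 21)/(-57 + 74))*(49 + w(-6, -5)) = ((-17 + 21)/(-57 + 74))*(49 - 6*(4 - 5)) = (4/17)*(49 - 6*(-1)) = (4*(1/17))*(49 + 6) = (4/17)*55 = 220/17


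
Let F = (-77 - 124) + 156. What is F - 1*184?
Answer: -229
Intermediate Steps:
F = -45 (F = -201 + 156 = -45)
F - 1*184 = -45 - 1*184 = -45 - 184 = -229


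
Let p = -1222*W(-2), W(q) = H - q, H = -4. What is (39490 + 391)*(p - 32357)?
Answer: -1192960353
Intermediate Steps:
W(q) = -4 - q
p = 2444 (p = -1222*(-4 - 1*(-2)) = -1222*(-4 + 2) = -1222*(-2) = 2444)
(39490 + 391)*(p - 32357) = (39490 + 391)*(2444 - 32357) = 39881*(-29913) = -1192960353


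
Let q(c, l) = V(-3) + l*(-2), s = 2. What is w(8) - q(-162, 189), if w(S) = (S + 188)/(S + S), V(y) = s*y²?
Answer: 1489/4 ≈ 372.25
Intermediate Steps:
V(y) = 2*y²
w(S) = (188 + S)/(2*S) (w(S) = (188 + S)/((2*S)) = (188 + S)*(1/(2*S)) = (188 + S)/(2*S))
q(c, l) = 18 - 2*l (q(c, l) = 2*(-3)² + l*(-2) = 2*9 - 2*l = 18 - 2*l)
w(8) - q(-162, 189) = (½)*(188 + 8)/8 - (18 - 2*189) = (½)*(⅛)*196 - (18 - 378) = 49/4 - 1*(-360) = 49/4 + 360 = 1489/4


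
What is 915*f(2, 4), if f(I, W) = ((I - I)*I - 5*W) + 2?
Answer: -16470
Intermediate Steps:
f(I, W) = 2 - 5*W (f(I, W) = (0*I - 5*W) + 2 = (0 - 5*W) + 2 = -5*W + 2 = 2 - 5*W)
915*f(2, 4) = 915*(2 - 5*4) = 915*(2 - 20) = 915*(-18) = -16470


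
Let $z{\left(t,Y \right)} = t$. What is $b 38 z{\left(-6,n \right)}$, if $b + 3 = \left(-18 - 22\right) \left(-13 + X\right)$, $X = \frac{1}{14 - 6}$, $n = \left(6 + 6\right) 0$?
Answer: $-116736$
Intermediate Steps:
$n = 0$ ($n = 12 \cdot 0 = 0$)
$X = \frac{1}{8} \approx 0.125$
$b = 512$ ($b = -3 + \left(-18 - 22\right) \left(-13 + \frac{1}{8}\right) = -3 - -515 = -3 + 515 = 512$)
$b 38 z{\left(-6,n \right)} = 512 \cdot 38 \left(-6\right) = 19456 \left(-6\right) = -116736$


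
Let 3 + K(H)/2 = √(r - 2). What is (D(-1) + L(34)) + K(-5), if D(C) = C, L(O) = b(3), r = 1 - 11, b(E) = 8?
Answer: 1 + 4*I*√3 ≈ 1.0 + 6.9282*I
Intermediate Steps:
r = -10
K(H) = -6 + 4*I*√3 (K(H) = -6 + 2*√(-10 - 2) = -6 + 2*√(-12) = -6 + 2*(2*I*√3) = -6 + 4*I*√3)
L(O) = 8
(D(-1) + L(34)) + K(-5) = (-1 + 8) + (-6 + 4*I*√3) = 7 + (-6 + 4*I*√3) = 1 + 4*I*√3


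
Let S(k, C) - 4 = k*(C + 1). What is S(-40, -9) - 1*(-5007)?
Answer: 5331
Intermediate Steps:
S(k, C) = 4 + k*(1 + C) (S(k, C) = 4 + k*(C + 1) = 4 + k*(1 + C))
S(-40, -9) - 1*(-5007) = (4 - 40 - 9*(-40)) - 1*(-5007) = (4 - 40 + 360) + 5007 = 324 + 5007 = 5331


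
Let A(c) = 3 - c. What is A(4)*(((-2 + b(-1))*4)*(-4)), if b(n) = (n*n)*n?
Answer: -48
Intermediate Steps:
b(n) = n**3 (b(n) = n**2*n = n**3)
A(4)*(((-2 + b(-1))*4)*(-4)) = (3 - 1*4)*(((-2 + (-1)**3)*4)*(-4)) = (3 - 4)*(((-2 - 1)*4)*(-4)) = -(-3*4)*(-4) = -(-12)*(-4) = -1*48 = -48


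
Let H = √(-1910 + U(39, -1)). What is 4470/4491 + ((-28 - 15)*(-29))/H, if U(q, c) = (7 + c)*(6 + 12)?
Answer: 1490/1497 - 1247*I*√1802/1802 ≈ 0.99532 - 29.376*I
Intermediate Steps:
U(q, c) = 126 + 18*c (U(q, c) = (7 + c)*18 = 126 + 18*c)
H = I*√1802 (H = √(-1910 + (126 + 18*(-1))) = √(-1910 + (126 - 18)) = √(-1910 + 108) = √(-1802) = I*√1802 ≈ 42.45*I)
4470/4491 + ((-28 - 15)*(-29))/H = 4470/4491 + ((-28 - 15)*(-29))/((I*√1802)) = 4470*(1/4491) + (-43*(-29))*(-I*√1802/1802) = 1490/1497 + 1247*(-I*√1802/1802) = 1490/1497 - 1247*I*√1802/1802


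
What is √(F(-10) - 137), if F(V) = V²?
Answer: I*√37 ≈ 6.0828*I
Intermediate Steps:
√(F(-10) - 137) = √((-10)² - 137) = √(100 - 137) = √(-37) = I*√37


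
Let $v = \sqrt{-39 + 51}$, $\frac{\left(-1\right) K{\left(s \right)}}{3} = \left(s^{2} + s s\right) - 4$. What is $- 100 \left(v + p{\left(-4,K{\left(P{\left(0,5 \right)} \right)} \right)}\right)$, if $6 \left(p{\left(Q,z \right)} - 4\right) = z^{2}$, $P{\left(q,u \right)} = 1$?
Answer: $-1000 - 200 \sqrt{3} \approx -1346.4$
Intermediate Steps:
$K{\left(s \right)} = 12 - 6 s^{2}$ ($K{\left(s \right)} = - 3 \left(\left(s^{2} + s s\right) - 4\right) = - 3 \left(\left(s^{2} + s^{2}\right) - 4\right) = - 3 \left(2 s^{2} - 4\right) = - 3 \left(-4 + 2 s^{2}\right) = 12 - 6 s^{2}$)
$p{\left(Q,z \right)} = 4 + \frac{z^{2}}{6}$
$v = 2 \sqrt{3}$ ($v = \sqrt{12} = 2 \sqrt{3} \approx 3.4641$)
$- 100 \left(v + p{\left(-4,K{\left(P{\left(0,5 \right)} \right)} \right)}\right) = - 100 \left(2 \sqrt{3} + \left(4 + \frac{\left(12 - 6 \cdot 1^{2}\right)^{2}}{6}\right)\right) = - 100 \left(2 \sqrt{3} + \left(4 + \frac{\left(12 - 6\right)^{2}}{6}\right)\right) = - 100 \left(2 \sqrt{3} + \left(4 + \frac{6^{2}}{6}\right)\right) = - 100 \left(2 \sqrt{3} + \left(4 + \frac{1}{6} \cdot 36\right)\right) = - 100 \left(2 \sqrt{3} + \left(4 + 6\right)\right) = - 100 \left(2 \sqrt{3} + 10\right) = - 100 \left(10 + 2 \sqrt{3}\right) = -1000 - 200 \sqrt{3}$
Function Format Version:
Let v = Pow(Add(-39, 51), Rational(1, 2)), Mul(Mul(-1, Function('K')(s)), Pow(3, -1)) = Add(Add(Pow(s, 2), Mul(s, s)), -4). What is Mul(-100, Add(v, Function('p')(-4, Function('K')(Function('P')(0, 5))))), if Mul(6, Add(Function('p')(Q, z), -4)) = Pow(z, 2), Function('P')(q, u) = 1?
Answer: Add(-1000, Mul(-200, Pow(3, Rational(1, 2)))) ≈ -1346.4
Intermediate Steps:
Function('K')(s) = Add(12, Mul(-6, Pow(s, 2))) (Function('K')(s) = Mul(-3, Add(Add(Pow(s, 2), Mul(s, s)), -4)) = Mul(-3, Add(Add(Pow(s, 2), Pow(s, 2)), -4)) = Mul(-3, Add(Mul(2, Pow(s, 2)), -4)) = Mul(-3, Add(-4, Mul(2, Pow(s, 2)))) = Add(12, Mul(-6, Pow(s, 2))))
Function('p')(Q, z) = Add(4, Mul(Rational(1, 6), Pow(z, 2)))
v = Mul(2, Pow(3, Rational(1, 2))) (v = Pow(12, Rational(1, 2)) = Mul(2, Pow(3, Rational(1, 2))) ≈ 3.4641)
Mul(-100, Add(v, Function('p')(-4, Function('K')(Function('P')(0, 5))))) = Mul(-100, Add(Mul(2, Pow(3, Rational(1, 2))), Add(4, Mul(Rational(1, 6), Pow(Add(12, Mul(-6, Pow(1, 2))), 2))))) = Mul(-100, Add(Mul(2, Pow(3, Rational(1, 2))), Add(4, Mul(Rational(1, 6), Pow(Add(12, Mul(-6, 1)), 2))))) = Mul(-100, Add(Mul(2, Pow(3, Rational(1, 2))), Add(4, Mul(Rational(1, 6), Pow(Add(12, -6), 2))))) = Mul(-100, Add(Mul(2, Pow(3, Rational(1, 2))), Add(4, Mul(Rational(1, 6), Pow(6, 2))))) = Mul(-100, Add(Mul(2, Pow(3, Rational(1, 2))), Add(4, Mul(Rational(1, 6), 36)))) = Mul(-100, Add(Mul(2, Pow(3, Rational(1, 2))), Add(4, 6))) = Mul(-100, Add(Mul(2, Pow(3, Rational(1, 2))), 10)) = Mul(-100, Add(10, Mul(2, Pow(3, Rational(1, 2))))) = Add(-1000, Mul(-200, Pow(3, Rational(1, 2))))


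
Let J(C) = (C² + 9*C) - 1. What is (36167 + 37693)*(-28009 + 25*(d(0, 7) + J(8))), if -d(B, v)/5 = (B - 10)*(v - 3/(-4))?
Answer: -1103948490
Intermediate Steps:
J(C) = -1 + C² + 9*C
d(B, v) = -5*(-10 + B)*(¾ + v) (d(B, v) = -5*(B - 10)*(v - 3/(-4)) = -5*(-10 + B)*(v - 3*(-¼)) = -5*(-10 + B)*(v + ¾) = -5*(-10 + B)*(¾ + v))
(36167 + 37693)*(-28009 + 25*(d(0, 7) + J(8))) = (36167 + 37693)*(-28009 + 25*((75/2 + 50*7 - 15/4*0 - 5*0*7) + (-1 + 8² + 9*8))) = 73860*(-28009 + 25*((75/2 + 350 + 0 + 0) + (-1 + 64 + 72))) = 73860*(-28009 + 25*(775/2 + 135)) = 73860*(-28009 + 25*(1045/2)) = 73860*(-28009 + 26125/2) = 73860*(-29893/2) = -1103948490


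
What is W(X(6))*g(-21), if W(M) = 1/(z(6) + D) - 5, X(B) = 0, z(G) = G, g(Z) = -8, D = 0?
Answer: 116/3 ≈ 38.667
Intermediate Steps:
W(M) = -29/6 (W(M) = 1/(6 + 0) - 5 = 1/6 - 5 = ⅙ - 5 = -29/6)
W(X(6))*g(-21) = -29/6*(-8) = 116/3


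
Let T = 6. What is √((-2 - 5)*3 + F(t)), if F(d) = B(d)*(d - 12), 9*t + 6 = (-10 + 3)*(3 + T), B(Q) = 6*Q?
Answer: √7953/3 ≈ 29.727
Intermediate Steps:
t = -23/3 (t = -⅔ + ((-10 + 3)*(3 + 6))/9 = -⅔ + (-7*9)/9 = -⅔ + (⅑)*(-63) = -⅔ - 7 = -23/3 ≈ -7.6667)
F(d) = 6*d*(-12 + d) (F(d) = (6*d)*(d - 12) = (6*d)*(-12 + d) = 6*d*(-12 + d))
√((-2 - 5)*3 + F(t)) = √((-2 - 5)*3 + 6*(-23/3)*(-12 - 23/3)) = √(-7*3 + 6*(-23/3)*(-59/3)) = √(-21 + 2714/3) = √(2651/3) = √7953/3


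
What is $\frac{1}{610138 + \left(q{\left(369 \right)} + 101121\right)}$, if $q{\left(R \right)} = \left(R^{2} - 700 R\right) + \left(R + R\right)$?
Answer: $\frac{1}{589858} \approx 1.6953 \cdot 10^{-6}$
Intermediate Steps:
$q{\left(R \right)} = R^{2} - 698 R$ ($q{\left(R \right)} = \left(R^{2} - 700 R\right) + 2 R = R^{2} - 698 R$)
$\frac{1}{610138 + \left(q{\left(369 \right)} + 101121\right)} = \frac{1}{610138 + \left(369 \left(-698 + 369\right) + 101121\right)} = \frac{1}{610138 + \left(369 \left(-329\right) + 101121\right)} = \frac{1}{610138 + \left(-121401 + 101121\right)} = \frac{1}{610138 - 20280} = \frac{1}{589858}$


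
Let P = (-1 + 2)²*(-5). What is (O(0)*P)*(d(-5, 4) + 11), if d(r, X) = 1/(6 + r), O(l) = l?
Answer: 0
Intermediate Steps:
P = -5 (P = 1²*(-5) = 1*(-5) = -5)
(O(0)*P)*(d(-5, 4) + 11) = (0*(-5))*(1/(6 - 5) + 11) = 0*(1/1 + 11) = 0*(1 + 11) = 0*12 = 0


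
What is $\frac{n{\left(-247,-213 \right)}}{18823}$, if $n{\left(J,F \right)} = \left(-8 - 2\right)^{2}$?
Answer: $\frac{100}{18823} \approx 0.0053127$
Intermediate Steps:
$n{\left(J,F \right)} = 100$ ($n{\left(J,F \right)} = \left(-10\right)^{2} = 100$)
$\frac{n{\left(-247,-213 \right)}}{18823} = \frac{100}{18823}$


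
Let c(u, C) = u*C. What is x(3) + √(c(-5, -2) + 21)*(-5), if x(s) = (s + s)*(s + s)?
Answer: 36 - 5*√31 ≈ 8.1612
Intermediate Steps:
c(u, C) = C*u
x(s) = 4*s² (x(s) = (2*s)*(2*s) = 4*s²)
x(3) + √(c(-5, -2) + 21)*(-5) = 4*3² + √(-2*(-5) + 21)*(-5) = 4*9 + √(10 + 21)*(-5) = 36 + √31*(-5) = 36 - 5*√31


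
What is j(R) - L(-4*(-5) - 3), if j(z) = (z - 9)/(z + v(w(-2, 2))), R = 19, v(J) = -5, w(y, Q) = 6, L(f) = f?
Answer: -114/7 ≈ -16.286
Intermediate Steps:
j(z) = (-9 + z)/(-5 + z) (j(z) = (z - 9)/(z - 5) = (-9 + z)/(-5 + z))
j(R) - L(-4*(-5) - 3) = (-9 + 19)/(-5 + 19) - (-4*(-5) - 3) = 10/14 - (20 - 3) = (1/14)*10 - 1*17 = 5/7 - 17 = -114/7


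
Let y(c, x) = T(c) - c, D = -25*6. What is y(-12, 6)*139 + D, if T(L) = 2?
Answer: 1796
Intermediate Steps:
D = -150
y(c, x) = 2 - c
y(-12, 6)*139 + D = (2 - 1*(-12))*139 - 150 = (2 + 12)*139 - 150 = 14*139 - 150 = 1946 - 150 = 1796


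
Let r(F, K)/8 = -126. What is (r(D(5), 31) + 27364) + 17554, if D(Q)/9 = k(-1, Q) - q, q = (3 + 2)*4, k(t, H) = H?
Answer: 43910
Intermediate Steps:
q = 20 (q = 5*4 = 20)
D(Q) = -180 + 9*Q (D(Q) = 9*(Q - 1*20) = 9*(Q - 20) = 9*(-20 + Q) = -180 + 9*Q)
r(F, K) = -1008 (r(F, K) = 8*(-126) = -1008)
(r(D(5), 31) + 27364) + 17554 = (-1008 + 27364) + 17554 = 26356 + 17554 = 43910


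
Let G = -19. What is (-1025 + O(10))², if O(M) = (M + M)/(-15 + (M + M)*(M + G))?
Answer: 1598320441/1521 ≈ 1.0508e+6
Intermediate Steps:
O(M) = 2*M/(-15 + 2*M*(-19 + M)) (O(M) = (M + M)/(-15 + (M + M)*(M - 19)) = (2*M)/(-15 + (2*M)*(-19 + M)) = (2*M)/(-15 + 2*M*(-19 + M)) = 2*M/(-15 + 2*M*(-19 + M)))
(-1025 + O(10))² = (-1025 + 2*10/(-15 - 38*10 + 2*10²))² = (-1025 + 2*10/(-15 - 380 + 2*100))² = (-1025 + 2*10/(-15 - 380 + 200))² = (-1025 + 2*10/(-195))² = (-1025 + 2*10*(-1/195))² = (-1025 - 4/39)² = (-39979/39)² = 1598320441/1521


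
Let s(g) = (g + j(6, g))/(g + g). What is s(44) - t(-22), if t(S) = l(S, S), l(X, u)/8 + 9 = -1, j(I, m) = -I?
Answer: 3539/44 ≈ 80.432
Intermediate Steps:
j(I, m) = -I
l(X, u) = -80 (l(X, u) = -72 + 8*(-1) = -72 - 8 = -80)
t(S) = -80
s(g) = (-6 + g)/(2*g) (s(g) = (g - 1*6)/(g + g) = (g - 6)/((2*g)) = (-6 + g)*(1/(2*g)) = (-6 + g)/(2*g))
s(44) - t(-22) = (½)*(-6 + 44)/44 - 1*(-80) = (½)*(1/44)*38 + 80 = 19/44 + 80 = 3539/44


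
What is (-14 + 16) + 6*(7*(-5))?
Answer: -208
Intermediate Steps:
(-14 + 16) + 6*(7*(-5)) = 2 + 6*(-35) = 2 - 210 = -208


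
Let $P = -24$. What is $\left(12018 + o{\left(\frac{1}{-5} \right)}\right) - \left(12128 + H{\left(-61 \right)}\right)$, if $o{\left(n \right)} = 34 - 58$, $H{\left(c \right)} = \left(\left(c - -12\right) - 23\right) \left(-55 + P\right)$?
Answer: $-5822$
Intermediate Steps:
$H{\left(c \right)} = 869 - 79 c$ ($H{\left(c \right)} = \left(\left(c - -12\right) - 23\right) \left(-55 - 24\right) = \left(\left(c + 12\right) - 23\right) \left(-79\right) = \left(\left(12 + c\right) - 23\right) \left(-79\right) = \left(-11 + c\right) \left(-79\right) = 869 - 79 c$)
$o{\left(n \right)} = -24$ ($o{\left(n \right)} = 34 - 58 = -24$)
$\left(12018 + o{\left(\frac{1}{-5} \right)}\right) - \left(12128 + H{\left(-61 \right)}\right) = \left(12018 - 24\right) - \left(12997 + 4819\right) = 11994 - 17816 = -5822$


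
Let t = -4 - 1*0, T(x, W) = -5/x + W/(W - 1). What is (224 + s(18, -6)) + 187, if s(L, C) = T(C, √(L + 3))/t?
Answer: 98527/240 - √21/80 ≈ 410.47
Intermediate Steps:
T(x, W) = -5/x + W/(-1 + W)
t = -4 (t = -4 + 0 = -4)
s(L, C) = -(5 - 5*√(3 + L) + C*√(3 + L))/(4*C*(-1 + √(3 + L))) (s(L, C) = ((5 - 5*√(L + 3) + √(L + 3)*C)/(C*(-1 + √(L + 3))))/(-4) = ((5 - 5*√(3 + L) + √(3 + L)*C)/(C*(-1 + √(3 + L))))*(-¼) = ((5 - 5*√(3 + L) + C*√(3 + L))/(C*(-1 + √(3 + L))))*(-¼) = -(5 - 5*√(3 + L) + C*√(3 + L))/(4*C*(-1 + √(3 + L))))
(224 + s(18, -6)) + 187 = (224 + (¼)*(-5 + 5*√(3 + 18) - 1*(-6)*√(3 + 18))/(-6*(-1 + √(3 + 18)))) + 187 = (224 + (¼)*(-⅙)*(-5 + 5*√21 - 1*(-6)*√21)/(-1 + √21)) + 187 = (224 + (¼)*(-⅙)*(-5 + 5*√21 + 6*√21)/(-1 + √21)) + 187 = (224 + (¼)*(-⅙)*(-5 + 11*√21)/(-1 + √21)) + 187 = (224 - (-5 + 11*√21)/(24*(-1 + √21))) + 187 = 411 - (-5 + 11*√21)/(24*(-1 + √21))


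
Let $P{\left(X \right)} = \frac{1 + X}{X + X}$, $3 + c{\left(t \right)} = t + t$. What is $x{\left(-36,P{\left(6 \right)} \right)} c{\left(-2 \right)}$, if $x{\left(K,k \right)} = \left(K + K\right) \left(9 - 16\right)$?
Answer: $-3528$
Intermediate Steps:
$c{\left(t \right)} = -3 + 2 t$ ($c{\left(t \right)} = -3 + \left(t + t\right) = -3 + 2 t$)
$P{\left(X \right)} = \frac{1 + X}{2 X}$
$x{\left(K,k \right)} = - 14 K$ ($x{\left(K,k \right)} = 2 K \left(-7\right) = - 14 K$)
$x{\left(-36,P{\left(6 \right)} \right)} c{\left(-2 \right)} = \left(-14\right) \left(-36\right) \left(-3 + 2 \left(-2\right)\right) = 504 \left(-3 - 4\right) = 504 \left(-7\right) = -3528$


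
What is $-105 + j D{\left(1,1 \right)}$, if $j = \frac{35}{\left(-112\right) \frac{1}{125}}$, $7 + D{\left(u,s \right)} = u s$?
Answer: $\frac{1035}{8} \approx 129.38$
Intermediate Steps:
$D{\left(u,s \right)} = -7 + s u$ ($D{\left(u,s \right)} = -7 + u s = -7 + s u$)
$j = - \frac{625}{16}$ ($j = \frac{35}{\left(-112\right) \frac{1}{125}} = \frac{35}{- \frac{112}{125}} = 35 \left(- \frac{125}{112}\right) = - \frac{625}{16} \approx -39.063$)
$-105 + j D{\left(1,1 \right)} = -105 - \frac{625 \left(-7 + 1 \cdot 1\right)}{16} = -105 - \frac{625 \left(-7 + 1\right)}{16} = -105 - - \frac{1875}{8} = -105 + \frac{1875}{8} = \frac{1035}{8}$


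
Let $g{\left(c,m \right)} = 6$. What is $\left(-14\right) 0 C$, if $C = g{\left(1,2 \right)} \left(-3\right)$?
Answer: $0$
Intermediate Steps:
$C = -18$ ($C = 6 \left(-3\right) = -18$)
$\left(-14\right) 0 C = \left(-14\right) 0 \left(-18\right) = 0 \left(-18\right) = 0$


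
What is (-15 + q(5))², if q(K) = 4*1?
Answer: 121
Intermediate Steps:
q(K) = 4
(-15 + q(5))² = (-15 + 4)² = (-11)² = 121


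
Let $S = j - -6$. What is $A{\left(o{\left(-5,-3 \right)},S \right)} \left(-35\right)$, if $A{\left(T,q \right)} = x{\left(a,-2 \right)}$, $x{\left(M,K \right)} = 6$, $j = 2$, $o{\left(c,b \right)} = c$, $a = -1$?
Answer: $-210$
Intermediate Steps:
$S = 8$ ($S = 2 - -6 = 2 + 6 = 8$)
$A{\left(T,q \right)} = 6$
$A{\left(o{\left(-5,-3 \right)},S \right)} \left(-35\right) = 6 \left(-35\right) = -210$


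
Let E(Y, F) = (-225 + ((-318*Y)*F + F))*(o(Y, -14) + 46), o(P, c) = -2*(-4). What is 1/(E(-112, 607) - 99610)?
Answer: 1/1167342266 ≈ 8.5665e-10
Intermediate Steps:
o(P, c) = 8
E(Y, F) = -12150 + 54*F - 17172*F*Y (E(Y, F) = (-225 + ((-318*Y)*F + F))*(8 + 46) = (-225 + (-318*F*Y + F))*54 = (-225 + (F - 318*F*Y))*54 = (-225 + F - 318*F*Y)*54 = -12150 + 54*F - 17172*F*Y)
1/(E(-112, 607) - 99610) = 1/((-12150 + 54*607 - 17172*607*(-112)) - 99610) = 1/((-12150 + 32778 + 1167421248) - 99610) = 1/(1167441876 - 99610) = 1/1167342266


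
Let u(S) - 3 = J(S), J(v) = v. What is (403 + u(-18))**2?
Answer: 150544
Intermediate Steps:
u(S) = 3 + S
(403 + u(-18))**2 = (403 + (3 - 18))**2 = (403 - 15)**2 = 388**2 = 150544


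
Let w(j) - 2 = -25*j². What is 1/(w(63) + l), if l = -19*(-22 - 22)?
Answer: -1/98387 ≈ -1.0164e-5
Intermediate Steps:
w(j) = 2 - 25*j²
l = 836 (l = -19*(-44) = 836)
1/(w(63) + l) = 1/((2 - 25*63²) + 836) = 1/((2 - 25*3969) + 836) = 1/((2 - 99225) + 836) = 1/(-99223 + 836) = 1/(-98387) = -1/98387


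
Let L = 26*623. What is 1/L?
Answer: 1/16198 ≈ 6.1736e-5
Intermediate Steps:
L = 16198
1/L = 1/16198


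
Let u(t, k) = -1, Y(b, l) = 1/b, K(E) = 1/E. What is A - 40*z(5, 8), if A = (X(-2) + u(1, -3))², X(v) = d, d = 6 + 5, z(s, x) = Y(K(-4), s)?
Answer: 260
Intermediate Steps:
z(s, x) = -4 (z(s, x) = 1/(1/(-4)) = 1/(-¼) = -4)
d = 11
X(v) = 11
A = 100 (A = (11 - 1)² = 10² = 100)
A - 40*z(5, 8) = 100 - 40*(-4) = 100 + 160 = 260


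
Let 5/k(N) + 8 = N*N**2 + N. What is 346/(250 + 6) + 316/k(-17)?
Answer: -199731359/640 ≈ -3.1208e+5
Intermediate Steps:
k(N) = 5/(-8 + N + N**3) (k(N) = 5/(-8 + (N*N**2 + N)) = 5/(-8 + (N**3 + N)) = 5/(-8 + (N + N**3)) = 5/(-8 + N + N**3))
346/(250 + 6) + 316/k(-17) = 346/(250 + 6) + 316/((5/(-8 - 17 + (-17)**3))) = 346/256 + 316/((5/(-8 - 17 - 4913))) = 346*(1/256) + 316/((5/(-4938))) = 173/128 + 316/((5*(-1/4938))) = 173/128 + 316/(-5/4938) = 173/128 + 316*(-4938/5) = 173/128 - 1560408/5 = -199731359/640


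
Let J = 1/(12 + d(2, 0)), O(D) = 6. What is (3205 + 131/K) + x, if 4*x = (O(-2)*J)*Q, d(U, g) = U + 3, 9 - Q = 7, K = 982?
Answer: 53509443/16694 ≈ 3205.3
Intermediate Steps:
Q = 2 (Q = 9 - 1*7 = 9 - 7 = 2)
d(U, g) = 3 + U
J = 1/17 (J = 1/(12 + (3 + 2)) = 1/(12 + 5) = 1/17 ≈ 0.058824)
x = 3/17 (x = ((6*(1/17))*2)/4 = ((6/17)*2)/4 = (1/4)*(12/17) = 3/17 ≈ 0.17647)
(3205 + 131/K) + x = (3205 + 131/982) + 3/17 = 3147441/982 + 3/17 = 53509443/16694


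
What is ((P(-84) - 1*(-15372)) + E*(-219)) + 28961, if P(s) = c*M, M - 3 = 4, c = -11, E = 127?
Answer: 16443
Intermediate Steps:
M = 7 (M = 3 + 4 = 7)
P(s) = -77 (P(s) = -11*7 = -77)
((P(-84) - 1*(-15372)) + E*(-219)) + 28961 = ((-77 - 1*(-15372)) + 127*(-219)) + 28961 = ((-77 + 15372) - 27813) + 28961 = (15295 - 27813) + 28961 = -12518 + 28961 = 16443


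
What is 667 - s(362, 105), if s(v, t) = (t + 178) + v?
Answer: 22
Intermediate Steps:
s(v, t) = 178 + t + v (s(v, t) = (178 + t) + v = 178 + t + v)
667 - s(362, 105) = 667 - (178 + 105 + 362) = 667 - 1*645 = 667 - 645 = 22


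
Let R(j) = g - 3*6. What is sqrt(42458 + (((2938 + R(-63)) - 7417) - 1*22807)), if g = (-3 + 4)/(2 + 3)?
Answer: 3*sqrt(42095)/5 ≈ 123.10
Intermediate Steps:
g = 1/5 ≈ 0.20000
R(j) = -89/5 (R(j) = 1/5 - 3*6 = 1/5 - 18 = -89/5)
sqrt(42458 + (((2938 + R(-63)) - 7417) - 1*22807)) = sqrt(42458 + (((2938 - 89/5) - 7417) - 1*22807)) = sqrt(42458 + ((14601/5 - 7417) - 22807)) = sqrt(42458 + (-22484/5 - 22807)) = sqrt(42458 - 136519/5) = sqrt(75771/5) = 3*sqrt(42095)/5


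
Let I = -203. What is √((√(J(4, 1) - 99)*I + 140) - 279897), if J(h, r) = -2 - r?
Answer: √(-279757 - 203*I*√102) ≈ 1.938 - 528.92*I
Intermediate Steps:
√((√(J(4, 1) - 99)*I + 140) - 279897) = √((√((-2 - 1*1) - 99)*(-203) + 140) - 279897) = √((√((-2 - 1) - 99)*(-203) + 140) - 279897) = √((√(-3 - 99)*(-203) + 140) - 279897) = √((√(-102)*(-203) + 140) - 279897) = √(((I*√102)*(-203) + 140) - 279897) = √((-203*I*√102 + 140) - 279897) = √((140 - 203*I*√102) - 279897) = √(-279757 - 203*I*√102)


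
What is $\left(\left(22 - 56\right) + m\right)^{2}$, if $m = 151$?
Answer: $13689$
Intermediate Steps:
$\left(\left(22 - 56\right) + m\right)^{2} = \left(\left(22 - 56\right) + 151\right)^{2} = \left(-34 + 151\right)^{2} = 117^{2} = 13689$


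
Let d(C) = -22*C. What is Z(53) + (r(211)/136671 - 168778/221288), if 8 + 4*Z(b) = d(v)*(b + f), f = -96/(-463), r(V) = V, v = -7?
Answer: 14322926156960161/7001405495412 ≈ 2045.7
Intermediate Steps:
f = 96/463 (f = -96*(-1/463) = 96/463 ≈ 0.20734)
Z(b) = 2770/463 + 77*b/2 (Z(b) = -2 + ((-22*(-7))*(b + 96/463))/4 = -2 + (154*(96/463 + b))/4 = -2 + (14784/463 + 154*b)/4 = -2 + (3696/463 + 77*b/2) = 2770/463 + 77*b/2)
Z(53) + (r(211)/136671 - 168778/221288) = (2770/463 + (77/2)*53) + (211/136671 - 168778/221288) = (2770/463 + 4081/2) + (211*(1/136671) - 168778*1/221288) = 1895043/926 + (211/136671 - 84389/110644) = 1895043/926 - 11510183135/15121826124 = 14322926156960161/7001405495412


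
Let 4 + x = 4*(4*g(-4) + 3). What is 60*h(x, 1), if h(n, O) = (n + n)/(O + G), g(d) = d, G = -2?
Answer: 6720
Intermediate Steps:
x = -56 (x = -4 + 4*(4*(-4) + 3) = -4 + 4*(-16 + 3) = -4 + 4*(-13) = -4 - 52 = -56)
h(n, O) = 2*n/(-2 + O) (h(n, O) = (n + n)/(O - 2) = (2*n)/(-2 + O) = 2*n/(-2 + O))
60*h(x, 1) = 60*(2*(-56)/(-2 + 1)) = 60*(2*(-56)/(-1)) = 60*(2*(-56)*(-1)) = 60*112 = 6720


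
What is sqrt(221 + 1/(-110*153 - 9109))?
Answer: sqrt(148695784402)/25939 ≈ 14.866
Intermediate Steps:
sqrt(221 + 1/(-110*153 - 9109)) = sqrt(221 + 1/(-16830 - 9109)) = sqrt(221 + 1/(-25939)) = sqrt(221 - 1/25939) = sqrt(5732518/25939) = sqrt(148695784402)/25939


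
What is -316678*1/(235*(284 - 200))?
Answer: -158339/9870 ≈ -16.042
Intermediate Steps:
-316678*1/(235*(284 - 200)) = -316678/(235*84) = -316678/19740 = -316678*1/19740 = -158339/9870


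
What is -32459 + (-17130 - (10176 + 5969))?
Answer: -65734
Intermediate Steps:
-32459 + (-17130 - (10176 + 5969)) = -32459 + (-17130 - 1*16145) = -32459 + (-17130 - 16145) = -32459 - 33275 = -65734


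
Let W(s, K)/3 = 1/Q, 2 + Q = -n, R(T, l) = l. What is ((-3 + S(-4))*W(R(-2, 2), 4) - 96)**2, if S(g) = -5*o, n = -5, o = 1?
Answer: 10816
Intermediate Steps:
Q = 3 (Q = -2 - 1*(-5) = -2 + 5 = 3)
W(s, K) = 1 (W(s, K) = 3/3 = 3*(1/3) = 1)
S(g) = -5 (S(g) = -5*1 = -5)
((-3 + S(-4))*W(R(-2, 2), 4) - 96)**2 = ((-3 - 5)*1 - 96)**2 = (-8*1 - 96)**2 = (-8 - 96)**2 = (-104)**2 = 10816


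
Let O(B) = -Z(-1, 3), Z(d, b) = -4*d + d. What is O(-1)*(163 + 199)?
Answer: -1086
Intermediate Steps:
Z(d, b) = -3*d
O(B) = -3 (O(B) = -(-3)*(-1) = -1*3 = -3)
O(-1)*(163 + 199) = -3*(163 + 199) = -3*362 = -1086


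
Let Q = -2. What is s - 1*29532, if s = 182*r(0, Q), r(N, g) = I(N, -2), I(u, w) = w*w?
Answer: -28804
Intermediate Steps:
I(u, w) = w**2
r(N, g) = 4 (r(N, g) = (-2)**2 = 4)
s = 728 (s = 182*4 = 728)
s - 1*29532 = 728 - 1*29532 = 728 - 29532 = -28804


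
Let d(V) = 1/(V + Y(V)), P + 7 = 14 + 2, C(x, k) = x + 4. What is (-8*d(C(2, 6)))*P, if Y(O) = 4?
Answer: -36/5 ≈ -7.2000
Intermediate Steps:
C(x, k) = 4 + x
P = 9 (P = -7 + (14 + 2) = -7 + 16 = 9)
d(V) = 1/(4 + V) (d(V) = 1/(V + 4) = 1/(4 + V))
(-8*d(C(2, 6)))*P = -8/(4 + (4 + 2))*9 = -8/(4 + 6)*9 = -8/10*9 = -8*1/10*9 = -4/5*9 = -36/5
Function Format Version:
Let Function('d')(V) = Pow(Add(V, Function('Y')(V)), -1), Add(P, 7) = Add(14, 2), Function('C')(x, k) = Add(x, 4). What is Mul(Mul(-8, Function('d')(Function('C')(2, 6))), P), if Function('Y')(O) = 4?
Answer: Rational(-36, 5) ≈ -7.2000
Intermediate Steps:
Function('C')(x, k) = Add(4, x)
P = 9 (P = Add(-7, Add(14, 2)) = Add(-7, 16) = 9)
Function('d')(V) = Pow(Add(4, V), -1) (Function('d')(V) = Pow(Add(V, 4), -1) = Pow(Add(4, V), -1))
Mul(Mul(-8, Function('d')(Function('C')(2, 6))), P) = Mul(Mul(-8, Pow(Add(4, Add(4, 2)), -1)), 9) = Mul(Mul(-8, Pow(Add(4, 6), -1)), 9) = Mul(Mul(-8, Pow(10, -1)), 9) = Mul(Mul(-8, Rational(1, 10)), 9) = Mul(Rational(-4, 5), 9) = Rational(-36, 5)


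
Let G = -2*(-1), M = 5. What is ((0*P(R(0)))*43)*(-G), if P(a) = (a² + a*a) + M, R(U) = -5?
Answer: 0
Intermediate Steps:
P(a) = 5 + 2*a² (P(a) = (a² + a*a) + 5 = (a² + a²) + 5 = 2*a² + 5 = 5 + 2*a²)
G = 2
((0*P(R(0)))*43)*(-G) = ((0*(5 + 2*(-5)²))*43)*(-1*2) = ((0*(5 + 2*25))*43)*(-2) = ((0*(5 + 50))*43)*(-2) = ((0*55)*43)*(-2) = (0*43)*(-2) = 0*(-2) = 0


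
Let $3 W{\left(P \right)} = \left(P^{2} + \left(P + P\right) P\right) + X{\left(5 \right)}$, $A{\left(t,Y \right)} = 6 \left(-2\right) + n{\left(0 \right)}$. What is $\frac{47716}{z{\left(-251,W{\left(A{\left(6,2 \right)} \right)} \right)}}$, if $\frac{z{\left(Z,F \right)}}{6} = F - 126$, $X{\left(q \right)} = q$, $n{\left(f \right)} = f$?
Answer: $\frac{23858}{59} \approx 404.37$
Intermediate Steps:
$A{\left(t,Y \right)} = -12$ ($A{\left(t,Y \right)} = 6 \left(-2\right) + 0 = -12 + 0 = -12$)
$W{\left(P \right)} = \frac{5}{3} + P^{2}$ ($W{\left(P \right)} = \frac{\left(P^{2} + \left(P + P\right) P\right) + 5}{3} = \frac{\left(P^{2} + 2 P P\right) + 5}{3} = \frac{\left(P^{2} + 2 P^{2}\right) + 5}{3} = \frac{3 P^{2} + 5}{3} = \frac{5 + 3 P^{2}}{3} = \frac{5}{3} + P^{2}$)
$z{\left(Z,F \right)} = -756 + 6 F$ ($z{\left(Z,F \right)} = 6 \left(F - 126\right) = 6 \left(-126 + F\right) = -756 + 6 F$)
$\frac{47716}{z{\left(-251,W{\left(A{\left(6,2 \right)} \right)} \right)}} = \frac{47716}{-756 + 6 \left(\frac{5}{3} + \left(-12\right)^{2}\right)} = \frac{47716}{-756 + 6 \left(\frac{5}{3} + 144\right)} = \frac{47716}{-756 + 6 \cdot \frac{437}{3}} = \frac{47716}{-756 + 874} = \frac{47716}{118} = 47716 \cdot \frac{1}{118} = \frac{23858}{59}$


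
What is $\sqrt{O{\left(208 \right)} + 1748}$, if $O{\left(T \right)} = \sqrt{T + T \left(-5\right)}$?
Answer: $2 \sqrt{437 + 2 i \sqrt{13}} \approx 41.81 + 0.34494 i$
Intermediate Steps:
$O{\left(T \right)} = 2 \sqrt{- T}$ ($O{\left(T \right)} = \sqrt{T - 5 T} = \sqrt{- 4 T} = 2 \sqrt{- T}$)
$\sqrt{O{\left(208 \right)} + 1748} = \sqrt{2 \sqrt{\left(-1\right) 208} + 1748} = \sqrt{2 \sqrt{-208} + 1748} = \sqrt{2 \cdot 4 i \sqrt{13} + 1748} = \sqrt{8 i \sqrt{13} + 1748} = \sqrt{1748 + 8 i \sqrt{13}}$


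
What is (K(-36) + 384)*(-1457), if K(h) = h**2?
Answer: -2447760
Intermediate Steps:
(K(-36) + 384)*(-1457) = ((-36)**2 + 384)*(-1457) = (1296 + 384)*(-1457) = 1680*(-1457) = -2447760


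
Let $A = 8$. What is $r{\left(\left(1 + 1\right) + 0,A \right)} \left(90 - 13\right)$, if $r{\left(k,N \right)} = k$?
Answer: $154$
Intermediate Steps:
$r{\left(\left(1 + 1\right) + 0,A \right)} \left(90 - 13\right) = \left(\left(1 + 1\right) + 0\right) \left(90 - 13\right) = \left(2 + 0\right) 77 = 2 \cdot 77 = 154$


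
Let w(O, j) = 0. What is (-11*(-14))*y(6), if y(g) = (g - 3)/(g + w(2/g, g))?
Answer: 77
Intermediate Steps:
y(g) = (-3 + g)/g (y(g) = (g - 3)/(g + 0) = (-3 + g)/g)
(-11*(-14))*y(6) = (-11*(-14))*((-3 + 6)/6) = 154*((⅙)*3) = 154*(½) = 77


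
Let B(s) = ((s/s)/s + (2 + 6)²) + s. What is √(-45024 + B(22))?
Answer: I*√21749970/22 ≈ 211.99*I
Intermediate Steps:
B(s) = 64 + s + 1/s (B(s) = (1/s + 8²) + s = (1/s + 64) + s = (64 + 1/s) + s = 64 + s + 1/s)
√(-45024 + B(22)) = √(-45024 + (64 + 22 + 1/22)) = √(-45024 + 1893/22) = √(-988635/22) = I*√21749970/22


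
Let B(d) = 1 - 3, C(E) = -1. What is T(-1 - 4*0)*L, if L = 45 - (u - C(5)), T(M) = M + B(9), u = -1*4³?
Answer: -324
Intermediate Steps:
B(d) = -2
u = -64 (u = -1*64 = -64)
T(M) = -2 + M (T(M) = M - 2 = -2 + M)
L = 108 (L = 45 - (-64 - 1*(-1)) = 45 - (-64 + 1) = 45 - 1*(-63) = 45 + 63 = 108)
T(-1 - 4*0)*L = (-2 + (-1 - 4*0))*108 = (-2 + (-1 + 0))*108 = (-2 - 1)*108 = -3*108 = -324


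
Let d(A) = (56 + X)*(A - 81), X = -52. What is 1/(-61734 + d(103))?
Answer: -1/61646 ≈ -1.6222e-5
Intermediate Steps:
d(A) = -324 + 4*A (d(A) = (56 - 52)*(A - 81) = 4*(-81 + A) = -324 + 4*A)
1/(-61734 + d(103)) = 1/(-61734 + (-324 + 4*103)) = 1/(-61734 + (-324 + 412)) = 1/(-61734 + 88) = 1/(-61646) = -1/61646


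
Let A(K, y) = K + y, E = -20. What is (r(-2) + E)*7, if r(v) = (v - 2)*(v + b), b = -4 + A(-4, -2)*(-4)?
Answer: -644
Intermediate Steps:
b = 20 (b = -4 + (-4 - 2)*(-4) = -4 - 6*(-4) = -4 + 24 = 20)
r(v) = (-2 + v)*(20 + v) (r(v) = (v - 2)*(v + 20) = (-2 + v)*(20 + v))
(r(-2) + E)*7 = ((-40 + (-2)**2 + 18*(-2)) - 20)*7 = ((-40 + 4 - 36) - 20)*7 = (-72 - 20)*7 = -92*7 = -644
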